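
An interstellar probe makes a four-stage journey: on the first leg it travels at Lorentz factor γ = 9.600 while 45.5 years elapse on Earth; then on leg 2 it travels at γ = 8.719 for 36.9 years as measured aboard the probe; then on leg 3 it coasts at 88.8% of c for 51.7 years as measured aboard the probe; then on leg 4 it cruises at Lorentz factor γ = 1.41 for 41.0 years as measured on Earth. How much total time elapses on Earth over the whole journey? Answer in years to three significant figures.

Leg 1: 45.5 years is already measured on Earth.
Leg 2: γ = 8.719; Δt_2 = 8.719 × 36.9 = 321.7 years.
Leg 3: β = 0.888; γ = 1/√(1 − 0.888²) = 1/√0.2115 = 2.175; Δt_3 = 2.175 × 51.7 = 112.4 years.
Leg 4: 41.0 years is already measured on Earth.
Total: 45.50 + 321.7 + 112.4 + 41.00 years.

Δt = 521 years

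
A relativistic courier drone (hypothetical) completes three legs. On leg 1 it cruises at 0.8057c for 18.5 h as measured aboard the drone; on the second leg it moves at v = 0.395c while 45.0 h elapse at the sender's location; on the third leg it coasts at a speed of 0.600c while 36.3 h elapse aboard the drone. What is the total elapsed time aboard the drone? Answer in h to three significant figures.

τ = 96.1 h

Leg 1: 18.5 h is already measured aboard the drone.
Leg 2: γ = 1/√(1 − 0.395²) = 1/√0.8440 = 1.089; τ_2 = 45.0/1.089 = 41.34 h.
Leg 3: 36.3 h is already measured aboard the drone.
Total: 18.50 + 41.34 + 36.30 h.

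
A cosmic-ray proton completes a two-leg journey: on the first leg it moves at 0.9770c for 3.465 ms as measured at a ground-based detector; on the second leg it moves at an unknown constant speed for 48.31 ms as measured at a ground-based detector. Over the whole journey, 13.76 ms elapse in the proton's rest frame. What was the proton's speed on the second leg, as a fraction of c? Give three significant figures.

β = 0.963

Leg 1: γ = 1/√(1 − 0.9770²) = 1/√0.04547 = 4.690; τ_1 = 3.465/4.690 = 0.7389 ms.
Leg 2: speed unknown; τ_2 = 48.31/γ_2.
Total proper time: 0.7389 + τ_2 = 13.76, so τ_2 = 13.76 − 0.7389 = 13.02 ms.
γ_2 = 48.31/13.02 = 3.710; β = √(1 − 1/γ²) = √0.9274.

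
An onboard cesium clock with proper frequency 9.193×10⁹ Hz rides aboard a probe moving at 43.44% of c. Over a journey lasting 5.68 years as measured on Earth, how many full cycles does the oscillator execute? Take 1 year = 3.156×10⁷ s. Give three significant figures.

β = 0.4344; γ = 1/√(1 − 0.4344²) = 1/√0.8113 = 1.110
The oscillator's own cycle count is N = f × τ where τ is the proper time aboard the probe. τ = Δt/γ = 5.68/1.110 = 5.116 years = 1.615×10⁸ s.
N = 9.193×10⁹ × 1.615×10⁸ = 1.484×10¹⁸.

N = 1.48×10¹⁸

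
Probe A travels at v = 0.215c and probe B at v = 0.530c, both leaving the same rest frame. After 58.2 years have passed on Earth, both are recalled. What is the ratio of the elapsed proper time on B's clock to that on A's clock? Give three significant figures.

τ_B/τ_A = 0.868

A: γ = 1/√(1 − 0.215²) = 1/√0.9538 = 1.024. B: γ = 1/√(1 − 0.530²) = 1/√0.7191 = 1.179.
τ_A/τ_B = γ_B/γ_A = 1.179/1.024 = 1.152, so τ_B/τ_A = 0.8683.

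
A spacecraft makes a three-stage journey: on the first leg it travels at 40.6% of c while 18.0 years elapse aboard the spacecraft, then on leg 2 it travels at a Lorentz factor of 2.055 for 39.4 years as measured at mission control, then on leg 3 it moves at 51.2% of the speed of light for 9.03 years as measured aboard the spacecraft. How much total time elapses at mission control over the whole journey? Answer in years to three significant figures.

Leg 1: β = 0.406; γ = 1/√(1 − 0.406²) = 1/√0.8352 = 1.094; Δt_1 = 1.094 × 18.0 = 19.70 years.
Leg 2: 39.4 years is already measured at mission control.
Leg 3: β = 0.512; γ = 1/√(1 − 0.512²) = 1/√0.7379 = 1.164; Δt_3 = 1.164 × 9.03 = 10.51 years.
Total: 19.70 + 39.40 + 10.51 years.

Δt = 69.6 years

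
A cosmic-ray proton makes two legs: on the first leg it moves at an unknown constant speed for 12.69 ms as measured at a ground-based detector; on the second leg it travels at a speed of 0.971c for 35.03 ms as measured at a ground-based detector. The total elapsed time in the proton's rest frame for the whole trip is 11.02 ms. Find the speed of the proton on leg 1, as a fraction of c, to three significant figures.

Leg 1: speed unknown; τ_1 = 12.69/γ_1.
Leg 2: γ = 1/√(1 − 0.971²) = 1/√0.05716 = 4.183; τ_2 = 35.03/4.183 = 8.375 ms.
Total proper time: τ_1 + 8.375 = 11.02, so τ_1 = 11.02 − 8.375 = 2.645 ms.
γ_1 = 12.69/2.645 = 4.798; β = √(1 − 1/γ²) = √0.9566.

β = 0.978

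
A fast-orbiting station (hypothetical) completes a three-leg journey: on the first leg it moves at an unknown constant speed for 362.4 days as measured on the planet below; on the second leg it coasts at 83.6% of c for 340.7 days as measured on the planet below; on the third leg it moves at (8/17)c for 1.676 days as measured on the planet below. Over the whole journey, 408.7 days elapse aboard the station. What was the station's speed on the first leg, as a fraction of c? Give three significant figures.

β = 0.794

Leg 1: speed unknown; τ_1 = 362.4/γ_1.
Leg 2: β = 0.836; γ = 1/√(1 − 0.836²) = 1/√0.3011 = 1.822; τ_2 = 340.7/1.822 = 187.0 days.
Leg 3: γ = 1/√(1 − (8/17)²) = 17/15 ≈ 1.133; τ_3 = 1.676/1.133 = 1.479 days.
Total proper time: τ_1 + 187.0 + 1.479 = 408.7, so τ_1 = 408.7 − 188.4 = 220.3 days.
γ_1 = 362.4/220.3 = 1.645; β = √(1 − 1/γ²) = √0.6306.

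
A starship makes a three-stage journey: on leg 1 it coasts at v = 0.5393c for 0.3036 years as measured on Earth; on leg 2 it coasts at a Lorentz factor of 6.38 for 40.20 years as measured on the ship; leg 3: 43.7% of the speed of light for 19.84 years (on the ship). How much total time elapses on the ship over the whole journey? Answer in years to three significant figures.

τ = 60.3 years

Leg 1: γ = 1/√(1 − 0.5393²) = 1/√0.7092 = 1.187; τ_1 = 0.3036/1.187 = 0.2557 years.
Leg 2: 40.20 years is already measured on the ship.
Leg 3: 19.84 years is already measured on the ship.
Total: 0.2557 + 40.20 + 19.84 years.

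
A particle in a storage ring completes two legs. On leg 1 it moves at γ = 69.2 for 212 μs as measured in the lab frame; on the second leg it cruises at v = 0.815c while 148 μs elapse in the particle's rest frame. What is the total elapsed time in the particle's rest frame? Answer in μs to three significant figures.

Leg 1: γ = 69.2; τ_1 = 212/69.20 = 3.064 μs.
Leg 2: 148 μs is already measured in the particle's rest frame.
Total: 3.064 + 148.0 μs.

τ = 151 μs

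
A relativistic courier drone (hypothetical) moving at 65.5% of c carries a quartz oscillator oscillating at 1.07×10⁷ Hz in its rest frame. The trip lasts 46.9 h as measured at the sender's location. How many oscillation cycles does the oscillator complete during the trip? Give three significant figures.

β = 0.655; γ = 1/√(1 − 0.655²) = 1/√0.5710 = 1.323
The oscillator's own cycle count is N = f × τ where τ is the proper time aboard the drone. τ = Δt/γ = 46.9/1.323 = 35.44 h = 1.276×10⁵ s.
N = 1.07×10⁷ × 1.276×10⁵ = 1.365×10¹².

N = 1.37×10¹²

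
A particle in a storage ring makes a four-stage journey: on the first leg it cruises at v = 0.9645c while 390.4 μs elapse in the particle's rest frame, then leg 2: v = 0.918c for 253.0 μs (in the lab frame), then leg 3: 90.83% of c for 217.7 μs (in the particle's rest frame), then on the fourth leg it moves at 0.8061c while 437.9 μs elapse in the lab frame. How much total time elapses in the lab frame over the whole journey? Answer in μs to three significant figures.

Δt = 2690 μs

Leg 1: γ = 1/√(1 − 0.9645²) = 1/√0.06974 = 3.787; Δt_1 = 3.787 × 390.4 = 1478 μs.
Leg 2: 253.0 μs is already measured in the lab frame.
Leg 3: β = 0.9083; γ = 1/√(1 − 0.9083²) = 1/√0.1750 = 2.391; Δt_3 = 2.391 × 217.7 = 520.4 μs.
Leg 4: 437.9 μs is already measured in the lab frame.
Total: 1478 + 253.0 + 520.4 + 437.9 μs.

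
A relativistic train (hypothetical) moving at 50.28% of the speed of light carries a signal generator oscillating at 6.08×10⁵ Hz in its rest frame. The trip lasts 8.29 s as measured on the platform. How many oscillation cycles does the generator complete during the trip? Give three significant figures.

N = 4.36×10⁶

β = 0.5028; γ = 1/√(1 − 0.5028²) = 1/√0.7472 = 1.157
The oscillator's own cycle count is N = f × τ where τ is the proper time on the train. τ = Δt/γ = 8.29/1.157 = 7.166 s = 7.166×10⁰ s.
N = 6.08×10⁵ × 7.166×10⁰ = 4.357×10⁶.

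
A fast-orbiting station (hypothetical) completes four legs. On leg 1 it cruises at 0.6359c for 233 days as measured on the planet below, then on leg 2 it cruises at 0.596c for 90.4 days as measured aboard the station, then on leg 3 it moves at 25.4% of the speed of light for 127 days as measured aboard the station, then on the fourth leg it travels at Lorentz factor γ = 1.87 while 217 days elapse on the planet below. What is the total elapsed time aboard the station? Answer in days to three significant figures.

Leg 1: γ = 1/√(1 − 0.6359²) = 1/√0.5956 = 1.296; τ_1 = 233/1.296 = 179.8 days.
Leg 2: 90.4 days is already measured aboard the station.
Leg 3: 127 days is already measured aboard the station.
Leg 4: γ = 1.87; τ_4 = 217/1.870 = 116.0 days.
Total: 179.8 + 90.40 + 127.0 + 116.0 days.

τ = 513 days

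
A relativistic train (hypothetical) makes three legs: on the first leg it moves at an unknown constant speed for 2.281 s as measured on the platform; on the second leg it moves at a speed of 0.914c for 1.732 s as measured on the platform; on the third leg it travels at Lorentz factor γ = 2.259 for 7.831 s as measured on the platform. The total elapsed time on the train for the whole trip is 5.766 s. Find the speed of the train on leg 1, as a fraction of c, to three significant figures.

Leg 1: speed unknown; τ_1 = 2.281/γ_1.
Leg 2: γ = 1/√(1 − 0.914²) = 1/√0.1646 = 2.465; τ_2 = 1.732/2.465 = 0.7027 s.
Leg 3: γ = 2.259; τ_3 = 7.831/2.259 = 3.467 s.
Total proper time: τ_1 + 0.7027 + 3.467 = 5.766, so τ_1 = 5.766 − 4.169 = 1.597 s.
γ_1 = 2.281/1.597 = 1.429; β = √(1 − 1/γ²) = √0.5100.

β = 0.714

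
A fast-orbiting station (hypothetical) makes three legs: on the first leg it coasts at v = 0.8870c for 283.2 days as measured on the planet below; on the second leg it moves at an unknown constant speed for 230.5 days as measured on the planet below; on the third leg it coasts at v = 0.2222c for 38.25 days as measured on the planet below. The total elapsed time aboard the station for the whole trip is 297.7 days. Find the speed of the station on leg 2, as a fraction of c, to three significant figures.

β = 0.827

Leg 1: γ = 1/√(1 − 0.8870²) = 1/√0.2132 = 2.166; τ_1 = 283.2/2.166 = 130.8 days.
Leg 2: speed unknown; τ_2 = 230.5/γ_2.
Leg 3: γ = 1/√(1 − 0.2222²) = 1/√0.9506 = 1.026; τ_3 = 38.25/1.026 = 37.29 days.
Total proper time: 130.8 + τ_2 + 37.29 = 297.7, so τ_2 = 297.7 − 168.1 = 129.6 days.
γ_2 = 230.5/129.6 = 1.778; β = √(1 − 1/γ²) = √0.6837.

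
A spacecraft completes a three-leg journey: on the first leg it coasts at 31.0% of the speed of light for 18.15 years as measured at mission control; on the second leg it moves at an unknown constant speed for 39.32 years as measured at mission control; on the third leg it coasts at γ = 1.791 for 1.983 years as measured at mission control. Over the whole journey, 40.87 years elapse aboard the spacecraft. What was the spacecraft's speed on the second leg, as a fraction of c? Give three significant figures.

β = 0.820

Leg 1: β = 0.310; γ = 1/√(1 − 0.310²) = 1/√0.9039 = 1.052; τ_1 = 18.15/1.052 = 17.26 years.
Leg 2: speed unknown; τ_2 = 39.32/γ_2.
Leg 3: γ = 1.791; τ_3 = 1.983/1.791 = 1.107 years.
Total proper time: 17.26 + τ_2 + 1.107 = 40.87, so τ_2 = 40.87 − 18.36 = 22.51 years.
γ_2 = 39.32/22.51 = 1.747; β = √(1 − 1/γ²) = √0.6724.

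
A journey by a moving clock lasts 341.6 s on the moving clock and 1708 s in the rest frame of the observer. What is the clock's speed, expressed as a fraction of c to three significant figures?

β = 0.980

The proper time is measured on the moving clock (both events occur at the clock's location); Δt is measured in the rest frame of the observer. γ = Δt/τ = 1708/341.6 = 5.000.
β = √(1 − 1/γ²) = √(1 − 0.04000) = √0.9600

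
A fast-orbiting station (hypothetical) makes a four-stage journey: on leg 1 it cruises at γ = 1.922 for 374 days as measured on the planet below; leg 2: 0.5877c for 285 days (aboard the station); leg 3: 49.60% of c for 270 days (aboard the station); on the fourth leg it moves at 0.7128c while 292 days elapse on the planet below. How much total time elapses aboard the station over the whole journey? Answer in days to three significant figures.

τ = 954 days

Leg 1: γ = 1.922; τ_1 = 374/1.922 = 194.6 days.
Leg 2: 285 days is already measured aboard the station.
Leg 3: 270 days is already measured aboard the station.
Leg 4: γ = 1/√(1 − 0.7128²) = 1/√0.4919 = 1.426; τ_4 = 292/1.426 = 204.8 days.
Total: 194.6 + 285.0 + 270.0 + 204.8 days.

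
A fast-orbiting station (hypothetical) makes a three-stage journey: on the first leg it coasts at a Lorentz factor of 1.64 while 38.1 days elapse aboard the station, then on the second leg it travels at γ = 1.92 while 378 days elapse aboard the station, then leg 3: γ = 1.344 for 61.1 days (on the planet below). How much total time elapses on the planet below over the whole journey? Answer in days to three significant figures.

Leg 1: γ = 1.64; Δt_1 = 1.640 × 38.1 = 62.48 days.
Leg 2: γ = 1.92; Δt_2 = 1.920 × 378 = 725.8 days.
Leg 3: 61.1 days is already measured on the planet below.
Total: 62.48 + 725.8 + 61.10 days.

Δt = 849 days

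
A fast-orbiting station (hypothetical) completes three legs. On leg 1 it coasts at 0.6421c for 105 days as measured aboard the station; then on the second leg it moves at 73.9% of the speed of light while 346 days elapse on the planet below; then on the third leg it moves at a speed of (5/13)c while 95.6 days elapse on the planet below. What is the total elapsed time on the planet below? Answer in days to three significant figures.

Δt = 579 days

Leg 1: γ = 1/√(1 − 0.6421²) = 1/√0.5877 = 1.304; Δt_1 = 1.304 × 105 = 137.0 days.
Leg 2: 346 days is already measured on the planet below.
Leg 3: 95.6 days is already measured on the planet below.
Total: 137.0 + 346.0 + 95.60 days.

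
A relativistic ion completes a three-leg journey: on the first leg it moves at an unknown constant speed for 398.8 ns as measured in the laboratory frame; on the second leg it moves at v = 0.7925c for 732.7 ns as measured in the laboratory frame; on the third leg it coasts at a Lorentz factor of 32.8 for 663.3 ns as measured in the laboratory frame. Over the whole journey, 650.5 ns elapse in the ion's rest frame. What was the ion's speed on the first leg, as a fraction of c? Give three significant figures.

β = 0.888

Leg 1: speed unknown; τ_1 = 398.8/γ_1.
Leg 2: γ = 1/√(1 − 0.7925²) = 1/√0.3719 = 1.640; τ_2 = 732.7/1.640 = 446.9 ns.
Leg 3: γ = 32.8; τ_3 = 663.3/32.80 = 20.22 ns.
Total proper time: τ_1 + 446.9 + 20.22 = 650.5, so τ_1 = 650.5 − 467.1 = 183.4 ns.
γ_1 = 398.8/183.4 = 2.174; β = √(1 − 1/γ²) = √0.7885.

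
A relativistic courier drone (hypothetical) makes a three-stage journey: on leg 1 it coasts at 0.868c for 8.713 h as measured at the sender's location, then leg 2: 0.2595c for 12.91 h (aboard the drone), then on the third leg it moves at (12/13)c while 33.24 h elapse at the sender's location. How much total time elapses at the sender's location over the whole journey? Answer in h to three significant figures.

Leg 1: 8.713 h is already measured at the sender's location.
Leg 2: γ = 1/√(1 − 0.2595²) = 1/√0.9327 = 1.035; Δt_2 = 1.035 × 12.91 = 13.37 h.
Leg 3: 33.24 h is already measured at the sender's location.
Total: 8.713 + 13.37 + 33.24 h.

Δt = 55.3 h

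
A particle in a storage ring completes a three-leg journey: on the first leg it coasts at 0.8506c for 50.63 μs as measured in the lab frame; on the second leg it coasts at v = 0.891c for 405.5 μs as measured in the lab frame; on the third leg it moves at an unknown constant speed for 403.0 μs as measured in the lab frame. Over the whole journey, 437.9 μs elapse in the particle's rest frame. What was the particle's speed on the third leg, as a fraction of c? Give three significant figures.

β = 0.826

Leg 1: γ = 1/√(1 − 0.8506²) = 1/√0.2765 = 1.902; τ_1 = 50.63/1.902 = 26.62 μs.
Leg 2: γ = 1/√(1 − 0.891²) = 1/√0.2061 = 2.203; τ_2 = 405.5/2.203 = 184.1 μs.
Leg 3: speed unknown; τ_3 = 403.0/γ_3.
Total proper time: 26.62 + 184.1 + τ_3 = 437.9, so τ_3 = 437.9 − 210.7 = 227.2 μs.
γ_3 = 403.0/227.2 = 1.774; β = √(1 − 1/γ²) = √0.6822.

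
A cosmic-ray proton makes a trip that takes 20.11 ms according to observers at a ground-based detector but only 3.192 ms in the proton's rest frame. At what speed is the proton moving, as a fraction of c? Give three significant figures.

v = 0.987c

The proper time is measured in the proton's rest frame (both events occur at the proton's location); Δt is measured at a ground-based detector. γ = Δt/τ = 20.11/3.192 = 6.300.
β = √(1 − 1/γ²) = √(1 − 0.02519) = √0.9748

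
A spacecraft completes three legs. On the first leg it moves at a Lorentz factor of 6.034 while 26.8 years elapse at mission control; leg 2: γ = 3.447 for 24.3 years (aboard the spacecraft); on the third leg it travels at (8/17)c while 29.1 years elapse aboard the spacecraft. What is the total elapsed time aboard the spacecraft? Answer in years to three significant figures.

Leg 1: γ = 6.034; τ_1 = 26.8/6.034 = 4.441 years.
Leg 2: 24.3 years is already measured aboard the spacecraft.
Leg 3: 29.1 years is already measured aboard the spacecraft.
Total: 4.441 + 24.30 + 29.10 years.

τ = 57.8 years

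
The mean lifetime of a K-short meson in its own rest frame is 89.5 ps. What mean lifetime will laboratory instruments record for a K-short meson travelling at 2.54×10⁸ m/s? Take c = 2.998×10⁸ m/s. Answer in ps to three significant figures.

β = 2.54×10⁸/2.998×10⁸ = 0.8472; γ = 1/√(1 − 0.8472²) = 1.882
The rest-frame lifetime is the proper time; the lab measures the dilated interval Δt = γτ₀ = 1.882 × 89.5 ps.

Δt = 168 ps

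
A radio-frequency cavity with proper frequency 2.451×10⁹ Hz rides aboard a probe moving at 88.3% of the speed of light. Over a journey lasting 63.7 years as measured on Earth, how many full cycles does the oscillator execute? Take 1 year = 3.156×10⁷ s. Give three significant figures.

N = 2.31×10¹⁸

β = 0.883; γ = 1/√(1 − 0.883²) = 1/√0.2203 = 2.131
The oscillator's own cycle count is N = f × τ where τ is the proper time aboard the probe. τ = Δt/γ = 63.7/2.131 = 29.90 years = 9.436×10⁸ s.
N = 2.451×10⁹ × 9.436×10⁸ = 2.313×10¹⁸.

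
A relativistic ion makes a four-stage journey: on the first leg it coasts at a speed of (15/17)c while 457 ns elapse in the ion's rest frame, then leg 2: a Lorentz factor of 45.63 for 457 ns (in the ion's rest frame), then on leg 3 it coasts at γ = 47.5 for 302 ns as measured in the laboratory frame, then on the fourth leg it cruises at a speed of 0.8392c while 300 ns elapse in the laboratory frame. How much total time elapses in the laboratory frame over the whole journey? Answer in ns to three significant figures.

Leg 1: γ = 1/√(1 − (15/17)²) = 17/8 = 2.125; Δt_1 = 2.125 × 457 = 971.1 ns.
Leg 2: γ = 45.63; Δt_2 = 45.63 × 457 = 2.085×10⁴ ns.
Leg 3: 302 ns is already measured in the laboratory frame.
Leg 4: 300 ns is already measured in the laboratory frame.
Total: 971.1 + 2.085×10⁴ + 302.0 + 300.0 ns.

Δt = 2.24×10⁴ ns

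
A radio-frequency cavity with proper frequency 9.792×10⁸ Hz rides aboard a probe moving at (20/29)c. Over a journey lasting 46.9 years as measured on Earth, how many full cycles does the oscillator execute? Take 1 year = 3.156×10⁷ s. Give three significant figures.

γ = 1/√(1 − (20/29)²) = 29/21 ≈ 1.381
The oscillator's own cycle count is N = f × τ where τ is the proper time aboard the probe. τ = Δt/γ = 46.9/1.381 = 33.96 years = 1.072×10⁹ s.
N = 9.792×10⁸ × 1.072×10⁹ = 1.050×10¹⁸.

N = 1.05×10¹⁸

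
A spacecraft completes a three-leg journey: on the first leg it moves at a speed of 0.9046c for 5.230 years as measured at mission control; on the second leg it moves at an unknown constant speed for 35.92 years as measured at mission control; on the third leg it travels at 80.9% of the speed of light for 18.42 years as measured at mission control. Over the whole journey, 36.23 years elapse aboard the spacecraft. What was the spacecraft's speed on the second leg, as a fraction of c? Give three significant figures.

β = 0.764

Leg 1: γ = 1/√(1 − 0.9046²) = 1/√0.1817 = 2.346; τ_1 = 5.230/2.346 = 2.229 years.
Leg 2: speed unknown; τ_2 = 35.92/γ_2.
Leg 3: β = 0.809; γ = 1/√(1 − 0.809²) = 1/√0.3455 = 1.701; τ_3 = 18.42/1.701 = 10.83 years.
Total proper time: 2.229 + τ_2 + 10.83 = 36.23, so τ_2 = 36.23 − 13.06 = 23.17 years.
γ_2 = 35.92/23.17 = 1.550; β = √(1 − 1/γ²) = √0.5838.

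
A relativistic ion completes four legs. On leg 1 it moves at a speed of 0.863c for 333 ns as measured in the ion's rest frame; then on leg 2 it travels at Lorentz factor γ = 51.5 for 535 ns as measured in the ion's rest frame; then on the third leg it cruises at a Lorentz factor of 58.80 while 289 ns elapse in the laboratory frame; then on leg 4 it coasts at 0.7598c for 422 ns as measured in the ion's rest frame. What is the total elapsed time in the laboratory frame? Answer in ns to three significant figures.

Leg 1: γ = 1/√(1 − 0.863²) = 1/√0.2552 = 1.979; Δt_1 = 1.979 × 333 = 659.1 ns.
Leg 2: γ = 51.5; Δt_2 = 51.50 × 535 = 2.755×10⁴ ns.
Leg 3: 289 ns is already measured in the laboratory frame.
Leg 4: γ = 1/√(1 − 0.7598²) = 1/√0.4227 = 1.538; Δt_4 = 1.538 × 422 = 649.1 ns.
Total: 659.1 + 2.755×10⁴ + 289.0 + 649.1 ns.

Δt = 2.91×10⁴ ns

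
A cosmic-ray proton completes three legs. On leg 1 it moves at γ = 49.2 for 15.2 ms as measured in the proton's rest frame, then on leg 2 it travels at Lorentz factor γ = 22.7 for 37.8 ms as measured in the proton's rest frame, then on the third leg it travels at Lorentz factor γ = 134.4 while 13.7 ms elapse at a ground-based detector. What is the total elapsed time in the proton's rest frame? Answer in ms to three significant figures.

τ = 53.1 ms

Leg 1: 15.2 ms is already measured in the proton's rest frame.
Leg 2: 37.8 ms is already measured in the proton's rest frame.
Leg 3: γ = 134.4; τ_3 = 13.7/134.4 = 0.1019 ms.
Total: 15.20 + 37.80 + 0.1019 ms.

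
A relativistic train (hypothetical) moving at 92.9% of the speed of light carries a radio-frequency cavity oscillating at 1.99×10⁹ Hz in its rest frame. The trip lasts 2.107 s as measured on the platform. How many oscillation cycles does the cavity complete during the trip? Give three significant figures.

N = 1.55×10⁹

β = 0.929; γ = 1/√(1 − 0.929²) = 1/√0.1370 = 2.702
The oscillator's own cycle count is N = f × τ where τ is the proper time on the train. τ = Δt/γ = 2.107/2.702 = 0.7798 s = 7.798×10⁻¹ s.
N = 1.99×10⁹ × 7.798×10⁻¹ = 1.552×10⁹.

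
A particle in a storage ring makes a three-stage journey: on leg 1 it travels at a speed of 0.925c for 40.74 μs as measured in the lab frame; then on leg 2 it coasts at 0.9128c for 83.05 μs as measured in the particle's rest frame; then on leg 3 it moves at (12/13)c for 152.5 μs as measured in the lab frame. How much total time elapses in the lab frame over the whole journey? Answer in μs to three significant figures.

Leg 1: 40.74 μs is already measured in the lab frame.
Leg 2: γ = 1/√(1 − 0.9128²) = 1/√0.1668 = 2.449; Δt_2 = 2.449 × 83.05 = 203.4 μs.
Leg 3: 152.5 μs is already measured in the lab frame.
Total: 40.74 + 203.4 + 152.5 μs.

Δt = 397 μs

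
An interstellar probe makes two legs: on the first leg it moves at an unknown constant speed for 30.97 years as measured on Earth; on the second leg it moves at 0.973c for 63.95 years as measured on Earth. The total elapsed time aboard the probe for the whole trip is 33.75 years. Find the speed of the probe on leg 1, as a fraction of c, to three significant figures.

β = 0.790

Leg 1: speed unknown; τ_1 = 30.97/γ_1.
Leg 2: γ = 1/√(1 − 0.973²) = 1/√0.05327 = 4.333; τ_2 = 63.95/4.333 = 14.76 years.
Total proper time: τ_1 + 14.76 = 33.75, so τ_1 = 33.75 − 14.76 = 18.99 years.
γ_1 = 30.97/18.99 = 1.631; β = √(1 − 1/γ²) = √0.6240.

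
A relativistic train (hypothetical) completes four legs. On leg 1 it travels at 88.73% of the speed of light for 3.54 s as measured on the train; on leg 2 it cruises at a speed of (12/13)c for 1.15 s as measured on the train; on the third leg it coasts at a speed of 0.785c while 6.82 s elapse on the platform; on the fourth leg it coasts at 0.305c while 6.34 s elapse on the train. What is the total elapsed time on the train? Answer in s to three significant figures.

τ = 15.3 s

Leg 1: 3.54 s is already measured on the train.
Leg 2: 1.15 s is already measured on the train.
Leg 3: γ = 1/√(1 − 0.785²) = 1/√0.3838 = 1.614; τ_3 = 6.82/1.614 = 4.225 s.
Leg 4: 6.34 s is already measured on the train.
Total: 3.540 + 1.150 + 4.225 + 6.340 s.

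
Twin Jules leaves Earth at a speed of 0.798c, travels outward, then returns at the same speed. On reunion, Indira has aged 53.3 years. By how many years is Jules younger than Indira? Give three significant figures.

γ = 1/√(1 − 0.798²) = 1/√0.3632 = 1.659
Jules's elapsed proper time: τ = 53.3/1.659 = 32.12 years.
Age gap = Δt − τ = 53.3 − 32.12 years.

Δt − τ = 21.2 years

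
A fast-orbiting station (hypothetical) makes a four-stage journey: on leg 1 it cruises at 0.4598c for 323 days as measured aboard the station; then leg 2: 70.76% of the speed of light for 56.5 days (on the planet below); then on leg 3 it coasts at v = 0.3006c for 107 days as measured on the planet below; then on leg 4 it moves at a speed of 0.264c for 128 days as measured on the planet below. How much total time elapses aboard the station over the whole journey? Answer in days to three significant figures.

Leg 1: 323 days is already measured aboard the station.
Leg 2: β = 0.7076; γ = 1/√(1 − 0.7076²) = 1/√0.4993 = 1.415; τ_2 = 56.5/1.415 = 39.92 days.
Leg 3: γ = 1/√(1 − 0.3006²) = 1/√0.9096 = 1.048; τ_3 = 107/1.048 = 102.1 days.
Leg 4: γ = 1/√(1 − 0.264²) = 1/√0.9303 = 1.037; τ_4 = 128/1.037 = 123.5 days.
Total: 323.0 + 39.92 + 102.1 + 123.5 days.

τ = 588 days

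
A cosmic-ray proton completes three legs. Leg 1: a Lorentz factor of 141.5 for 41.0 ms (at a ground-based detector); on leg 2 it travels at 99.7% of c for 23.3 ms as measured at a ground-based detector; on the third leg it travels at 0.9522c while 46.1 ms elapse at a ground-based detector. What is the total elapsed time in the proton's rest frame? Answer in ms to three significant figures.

Leg 1: γ = 141.5; τ_1 = 41.0/141.5 = 0.2898 ms.
Leg 2: β = 0.997; γ = 1/√(1 − 0.997²) = 1/√0.005991 = 12.92; τ_2 = 23.3/12.92 = 1.803 ms.
Leg 3: γ = 1/√(1 − 0.9522²) = 1/√0.09332 = 3.274; τ_3 = 46.1/3.274 = 14.08 ms.
Total: 0.2898 + 1.803 + 14.08 ms.

τ = 16.2 ms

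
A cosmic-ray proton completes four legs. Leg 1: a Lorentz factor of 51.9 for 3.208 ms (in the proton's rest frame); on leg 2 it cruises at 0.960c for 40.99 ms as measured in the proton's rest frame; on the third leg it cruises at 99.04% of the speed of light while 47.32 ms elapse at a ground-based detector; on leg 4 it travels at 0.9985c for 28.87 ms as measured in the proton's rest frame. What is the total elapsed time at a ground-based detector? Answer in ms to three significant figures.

Leg 1: γ = 51.9; Δt_1 = 51.90 × 3.208 = 166.5 ms.
Leg 2: γ = 1/√(1 − 0.960²) = 25/7 ≈ 3.571; Δt_2 = 3.571 × 40.99 = 146.4 ms.
Leg 3: 47.32 ms is already measured at a ground-based detector.
Leg 4: γ = 1/√(1 − 0.9985²) = 1/√0.002998 = 18.26; Δt_4 = 18.26 × 28.87 = 527.3 ms.
Total: 166.5 + 146.4 + 47.32 + 527.3 ms.

Δt = 887 ms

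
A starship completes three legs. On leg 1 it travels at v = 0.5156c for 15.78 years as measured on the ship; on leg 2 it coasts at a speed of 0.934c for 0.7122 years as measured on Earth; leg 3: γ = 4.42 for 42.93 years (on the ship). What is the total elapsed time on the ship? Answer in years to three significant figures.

τ = 59.0 years

Leg 1: 15.78 years is already measured on the ship.
Leg 2: γ = 1/√(1 − 0.934²) = 1/√0.1276 = 2.799; τ_2 = 0.7122/2.799 = 0.2544 years.
Leg 3: 42.93 years is already measured on the ship.
Total: 15.78 + 0.2544 + 42.93 years.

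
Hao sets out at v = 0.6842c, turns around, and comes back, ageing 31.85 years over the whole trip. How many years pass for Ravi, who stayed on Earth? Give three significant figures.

γ = 1/√(1 − 0.6842²) = 1/√0.5319 = 1.371
Earth-frame duration is the dilated interval: Δt = γτ = 1.371 × 31.85 years.

Δt = 43.7 years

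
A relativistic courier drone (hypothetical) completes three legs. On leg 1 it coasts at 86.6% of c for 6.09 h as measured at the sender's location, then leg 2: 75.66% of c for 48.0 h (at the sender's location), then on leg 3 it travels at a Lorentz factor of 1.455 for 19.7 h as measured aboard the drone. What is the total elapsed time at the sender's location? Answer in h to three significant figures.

Δt = 82.8 h

Leg 1: 6.09 h is already measured at the sender's location.
Leg 2: 48.0 h is already measured at the sender's location.
Leg 3: γ = 1.455; Δt_3 = 1.455 × 19.7 = 28.66 h.
Total: 6.090 + 48.00 + 28.66 h.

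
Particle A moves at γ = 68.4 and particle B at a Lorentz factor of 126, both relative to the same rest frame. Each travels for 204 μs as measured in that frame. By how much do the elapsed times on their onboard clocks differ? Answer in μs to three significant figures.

|τ_A − τ_B| = 1.36 μs

A: γ = 68.4; τ_A = 204/68.40 = 2.982 μs.
B: γ = 126; τ_B = 204/126.0 = 1.619 μs.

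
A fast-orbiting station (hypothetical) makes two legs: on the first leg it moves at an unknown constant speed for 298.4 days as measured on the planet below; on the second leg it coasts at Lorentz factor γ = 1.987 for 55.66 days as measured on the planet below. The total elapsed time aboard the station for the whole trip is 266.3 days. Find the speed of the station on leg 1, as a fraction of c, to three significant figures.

Leg 1: speed unknown; τ_1 = 298.4/γ_1.
Leg 2: γ = 1.987; τ_2 = 55.66/1.987 = 28.01 days.
Total proper time: τ_1 + 28.01 = 266.3, so τ_1 = 266.3 − 28.01 = 238.3 days.
γ_1 = 298.4/238.3 = 1.252; β = √(1 − 1/γ²) = √0.3623.

β = 0.602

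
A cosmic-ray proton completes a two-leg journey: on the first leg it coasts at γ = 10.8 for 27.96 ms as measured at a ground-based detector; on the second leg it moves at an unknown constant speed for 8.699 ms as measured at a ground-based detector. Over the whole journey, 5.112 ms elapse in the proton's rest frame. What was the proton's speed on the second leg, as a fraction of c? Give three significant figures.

Leg 1: γ = 10.8; τ_1 = 27.96/10.80 = 2.589 ms.
Leg 2: speed unknown; τ_2 = 8.699/γ_2.
Total proper time: 2.589 + τ_2 = 5.112, so τ_2 = 5.112 − 2.589 = 2.523 ms.
γ_2 = 8.699/2.523 = 3.448; β = √(1 − 1/γ²) = √0.9159.

β = 0.957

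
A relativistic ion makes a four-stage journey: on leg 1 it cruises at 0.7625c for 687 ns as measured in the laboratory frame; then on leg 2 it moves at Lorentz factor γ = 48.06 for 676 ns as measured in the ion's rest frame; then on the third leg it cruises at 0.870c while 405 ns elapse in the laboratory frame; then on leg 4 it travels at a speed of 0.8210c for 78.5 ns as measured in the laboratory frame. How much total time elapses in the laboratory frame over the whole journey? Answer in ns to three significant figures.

Δt = 3.37×10⁴ ns

Leg 1: 687 ns is already measured in the laboratory frame.
Leg 2: γ = 48.06; Δt_2 = 48.06 × 676 = 3.249×10⁴ ns.
Leg 3: 405 ns is already measured in the laboratory frame.
Leg 4: 78.5 ns is already measured in the laboratory frame.
Total: 687.0 + 3.249×10⁴ + 405.0 + 78.50 ns.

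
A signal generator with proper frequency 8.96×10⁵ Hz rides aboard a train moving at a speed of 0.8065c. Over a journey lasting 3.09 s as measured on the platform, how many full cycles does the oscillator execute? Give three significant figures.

N = 1.64×10⁶

γ = 1/√(1 − 0.8065²) = 1/√0.3496 = 1.691
The oscillator's own cycle count is N = f × τ where τ is the proper time on the train. τ = Δt/γ = 3.09/1.691 = 1.827 s = 1.827×10⁰ s.
N = 8.96×10⁵ × 1.827×10⁰ = 1.637×10⁶.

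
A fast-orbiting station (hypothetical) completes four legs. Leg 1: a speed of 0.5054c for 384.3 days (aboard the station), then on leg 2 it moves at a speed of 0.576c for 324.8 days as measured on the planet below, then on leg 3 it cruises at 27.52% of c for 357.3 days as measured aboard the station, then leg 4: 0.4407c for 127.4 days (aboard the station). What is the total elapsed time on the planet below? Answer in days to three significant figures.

Δt = 1280 days

Leg 1: γ = 1/√(1 − 0.5054²) = 1/√0.7446 = 1.159; Δt_1 = 1.159 × 384.3 = 445.4 days.
Leg 2: 324.8 days is already measured on the planet below.
Leg 3: β = 0.2752; γ = 1/√(1 − 0.2752²) = 1/√0.9243 = 1.040; Δt_3 = 1.040 × 357.3 = 371.7 days.
Leg 4: γ = 1/√(1 − 0.4407²) = 1/√0.8058 = 1.114; Δt_4 = 1.114 × 127.4 = 141.9 days.
Total: 445.4 + 324.8 + 371.7 + 141.9 days.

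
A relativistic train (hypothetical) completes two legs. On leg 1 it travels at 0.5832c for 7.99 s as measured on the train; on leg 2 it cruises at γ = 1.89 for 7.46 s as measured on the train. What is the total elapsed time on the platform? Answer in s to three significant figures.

Leg 1: γ = 1/√(1 − 0.5832²) = 1/√0.6599 = 1.231; Δt_1 = 1.231 × 7.99 = 9.836 s.
Leg 2: γ = 1.89; Δt_2 = 1.890 × 7.46 = 14.10 s.
Total: 9.836 + 14.10 s.

Δt = 23.9 s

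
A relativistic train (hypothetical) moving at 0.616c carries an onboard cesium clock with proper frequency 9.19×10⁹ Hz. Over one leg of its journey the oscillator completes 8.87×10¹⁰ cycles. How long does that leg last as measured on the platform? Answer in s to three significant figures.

Δt = 12.3 s

γ = 1/√(1 − 0.616²) = 1/√0.6205 = 1.269
Proper time for N cycles: τ = N/f = 8.87×10¹⁰/(9.19×10⁹) = 9.652×10⁰ s = 9.652 s.
Lab-frame duration Δt = γτ = 1.269 × 9.652 = 12.25 s.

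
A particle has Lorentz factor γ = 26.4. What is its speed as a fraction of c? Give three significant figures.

β = √(1 − 1/γ²) = √(1 − 1/26.4²) = √(1 − 0.001435) = √0.9986

β = 0.999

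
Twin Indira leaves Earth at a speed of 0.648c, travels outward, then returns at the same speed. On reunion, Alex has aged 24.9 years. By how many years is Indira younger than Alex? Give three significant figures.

γ = 1/√(1 − 0.648²) = 1/√0.5801 = 1.313
Indira's elapsed proper time: τ = 24.9/1.313 = 18.96 years.
Age gap = Δt − τ = 24.9 − 18.96 years.

Δt − τ = 5.94 years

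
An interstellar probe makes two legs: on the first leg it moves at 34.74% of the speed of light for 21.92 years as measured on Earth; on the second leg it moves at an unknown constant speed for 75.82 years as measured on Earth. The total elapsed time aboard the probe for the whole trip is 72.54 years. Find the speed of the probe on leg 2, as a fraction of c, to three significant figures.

Leg 1: β = 0.3474; γ = 1/√(1 − 0.3474²) = 1/√0.8793 = 1.066; τ_1 = 21.92/1.066 = 20.55 years.
Leg 2: speed unknown; τ_2 = 75.82/γ_2.
Total proper time: 20.55 + τ_2 = 72.54, so τ_2 = 72.54 − 20.55 = 51.99 years.
γ_2 = 75.82/51.99 = 1.458; β = √(1 − 1/γ²) = √0.5299.

β = 0.728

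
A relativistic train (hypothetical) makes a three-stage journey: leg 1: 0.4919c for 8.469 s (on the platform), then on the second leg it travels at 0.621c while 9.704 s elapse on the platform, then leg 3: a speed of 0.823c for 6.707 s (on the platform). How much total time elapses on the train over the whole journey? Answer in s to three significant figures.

τ = 18.8 s

Leg 1: γ = 1/√(1 − 0.4919²) = 1/√0.7580 = 1.149; τ_1 = 8.469/1.149 = 7.374 s.
Leg 2: γ = 1/√(1 − 0.621²) = 1/√0.6144 = 1.276; τ_2 = 9.704/1.276 = 7.606 s.
Leg 3: γ = 1/√(1 − 0.823²) = 1/√0.3227 = 1.760; τ_3 = 6.707/1.760 = 3.810 s.
Total: 7.374 + 7.606 + 3.810 s.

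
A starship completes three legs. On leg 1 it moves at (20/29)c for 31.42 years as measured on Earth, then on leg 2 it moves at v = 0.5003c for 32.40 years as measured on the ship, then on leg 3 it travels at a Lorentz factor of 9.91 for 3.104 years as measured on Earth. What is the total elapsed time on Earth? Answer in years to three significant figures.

Leg 1: 31.42 years is already measured on Earth.
Leg 2: γ = 1/√(1 − 0.5003²) = 1/√0.7497 = 1.155; Δt_2 = 1.155 × 32.40 = 37.42 years.
Leg 3: 3.104 years is already measured on Earth.
Total: 31.42 + 37.42 + 3.104 years.

Δt = 71.9 years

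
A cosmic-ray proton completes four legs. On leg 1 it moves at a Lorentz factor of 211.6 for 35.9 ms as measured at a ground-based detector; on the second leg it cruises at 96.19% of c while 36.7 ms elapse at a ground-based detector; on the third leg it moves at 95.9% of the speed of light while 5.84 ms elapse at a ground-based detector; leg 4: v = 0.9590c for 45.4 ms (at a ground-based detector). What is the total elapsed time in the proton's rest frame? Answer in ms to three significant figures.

Leg 1: γ = 211.6; τ_1 = 35.9/211.6 = 0.1697 ms.
Leg 2: β = 0.9619; γ = 1/√(1 − 0.9619²) = 1/√0.07475 = 3.658; τ_2 = 36.7/3.658 = 10.03 ms.
Leg 3: β = 0.959; γ = 1/√(1 − 0.959²) = 1/√0.08032 = 3.529; τ_3 = 5.84/3.529 = 1.655 ms.
Leg 4: γ = 1/√(1 − 0.9590²) = 1/√0.08032 = 3.529; τ_4 = 45.4/3.529 = 12.87 ms.
Total: 0.1697 + 10.03 + 1.655 + 12.87 ms.

τ = 24.7 ms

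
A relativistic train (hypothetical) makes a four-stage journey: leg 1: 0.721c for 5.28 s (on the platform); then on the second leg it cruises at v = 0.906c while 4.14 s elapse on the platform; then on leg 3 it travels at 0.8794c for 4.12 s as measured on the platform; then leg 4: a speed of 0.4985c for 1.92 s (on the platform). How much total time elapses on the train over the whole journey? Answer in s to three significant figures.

τ = 9.04 s

Leg 1: γ = 1/√(1 − 0.721²) = 1/√0.4802 = 1.443; τ_1 = 5.28/1.443 = 3.659 s.
Leg 2: γ = 1/√(1 − 0.906²) = 1/√0.1792 = 2.363; τ_2 = 4.14/2.363 = 1.752 s.
Leg 3: γ = 1/√(1 − 0.8794²) = 1/√0.2267 = 2.100; τ_3 = 4.12/2.100 = 1.961 s.
Leg 4: γ = 1/√(1 − 0.4985²) = 1/√0.7515 = 1.154; τ_4 = 1.92/1.154 = 1.664 s.
Total: 3.659 + 1.752 + 1.961 + 1.664 s.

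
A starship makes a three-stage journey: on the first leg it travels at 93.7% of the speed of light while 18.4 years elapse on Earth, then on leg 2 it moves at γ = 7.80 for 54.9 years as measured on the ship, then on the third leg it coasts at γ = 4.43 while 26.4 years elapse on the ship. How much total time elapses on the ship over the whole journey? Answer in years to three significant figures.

τ = 87.7 years

Leg 1: β = 0.937; γ = 1/√(1 − 0.937²) = 1/√0.1220 = 2.863; τ_1 = 18.4/2.863 = 6.428 years.
Leg 2: 54.9 years is already measured on the ship.
Leg 3: 26.4 years is already measured on the ship.
Total: 6.428 + 54.90 + 26.40 years.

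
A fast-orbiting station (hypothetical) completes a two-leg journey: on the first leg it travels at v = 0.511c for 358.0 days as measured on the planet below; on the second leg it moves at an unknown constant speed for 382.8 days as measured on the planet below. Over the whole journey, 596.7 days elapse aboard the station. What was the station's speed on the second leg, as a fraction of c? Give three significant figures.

Leg 1: γ = 1/√(1 − 0.511²) = 1/√0.7389 = 1.163; τ_1 = 358.0/1.163 = 307.7 days.
Leg 2: speed unknown; τ_2 = 382.8/γ_2.
Total proper time: 307.7 + τ_2 = 596.7, so τ_2 = 596.7 − 307.7 = 289.0 days.
γ_2 = 382.8/289.0 = 1.325; β = √(1 − 1/γ²) = √0.4301.

β = 0.656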